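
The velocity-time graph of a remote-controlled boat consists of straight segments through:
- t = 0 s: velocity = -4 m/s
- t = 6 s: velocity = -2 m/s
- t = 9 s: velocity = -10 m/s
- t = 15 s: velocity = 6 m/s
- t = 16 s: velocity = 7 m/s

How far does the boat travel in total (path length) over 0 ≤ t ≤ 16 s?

Distance (not displacement) is the total path length: add the absolute areas under v-t.
0–6 s: |½(-4 + -2)(6)| = 18 m
6–9 s: |½(-2 + -10)(3)| = 18 m
9–15 s: v = 0 at t = 12.75 s; triangle areas 18.75 + 6.75 = 25.5 m
15–16 s: |½(6 + 7)(1)| = 6.5 m
Total distance = 68 m

68 m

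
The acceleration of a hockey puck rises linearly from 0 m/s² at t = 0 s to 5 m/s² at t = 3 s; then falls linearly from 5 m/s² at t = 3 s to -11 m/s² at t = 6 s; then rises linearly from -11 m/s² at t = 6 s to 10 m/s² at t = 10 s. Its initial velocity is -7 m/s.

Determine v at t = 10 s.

Δv equals the area under the a-t graph; then v = v₀ + Δv.
0–3 s: ½(0 + 5)(3) = 7.5 m/s
3–6 s: ½(5 + -11)(3) = -9 m/s
6–10 s: ½(-11 + 10)(4) = -2 m/s
Δv = -3.5 m/s, so v(10) = -7 + (-3.5) = -10.5 m/s.

-10.5 m/s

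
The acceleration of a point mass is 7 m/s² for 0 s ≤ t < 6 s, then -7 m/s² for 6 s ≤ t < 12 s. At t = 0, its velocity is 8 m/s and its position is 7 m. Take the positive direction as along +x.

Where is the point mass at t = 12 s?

355 m

On each constant-a segment, Δv = aΔt and Δx = v₀Δt + ½aΔt²; chain segment to segment.
0–6 s: v starts 8 m/s; Δx = 8·6 + ½·7·6² = 174 m; v ends 50 m/s.
6–12 s: v starts 50 m/s; Δx = 50·6 + ½·-7·6² = 174 m; v ends 8 m/s.
x(12) = 7 + Σ Δx = 355 m.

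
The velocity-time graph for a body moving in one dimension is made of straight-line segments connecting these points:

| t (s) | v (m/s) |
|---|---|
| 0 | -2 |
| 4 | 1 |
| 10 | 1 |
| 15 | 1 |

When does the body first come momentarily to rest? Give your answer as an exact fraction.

t = 8/3 s

v changes sign on 0–4 s (from -2 to 1); the graph is linear there, so v = 0 at t = 0 + (2)·(4 − 0)/(1 − -2) = 8/3 s.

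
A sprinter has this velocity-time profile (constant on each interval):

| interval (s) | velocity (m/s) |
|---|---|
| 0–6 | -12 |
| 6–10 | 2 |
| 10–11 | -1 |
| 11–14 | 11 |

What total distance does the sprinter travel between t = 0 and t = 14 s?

Distance (not displacement) is the total path length: add the absolute areas under v-t.
0–6 s: |-12| × 6 = 72 m
6–10 s: |2| × 4 = 8 m
10–11 s: |-1| × 1 = 1 m
11–14 s: |11| × 3 = 33 m
Total distance = 114 m

114 m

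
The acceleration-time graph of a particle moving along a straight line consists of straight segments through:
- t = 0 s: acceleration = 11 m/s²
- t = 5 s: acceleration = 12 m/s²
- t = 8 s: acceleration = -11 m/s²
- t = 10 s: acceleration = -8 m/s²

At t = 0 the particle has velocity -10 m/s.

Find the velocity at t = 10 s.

Δv equals the area under the a-t graph; then v = v₀ + Δv.
0–5 s: ½(11 + 12)(5) = 57.5 m/s
5–8 s: ½(12 + -11)(3) = 1.5 m/s
8–10 s: ½(-11 + -8)(2) = -19 m/s
Δv = 40 m/s, so v(10) = -10 + (40) = 30 m/s.

30 m/s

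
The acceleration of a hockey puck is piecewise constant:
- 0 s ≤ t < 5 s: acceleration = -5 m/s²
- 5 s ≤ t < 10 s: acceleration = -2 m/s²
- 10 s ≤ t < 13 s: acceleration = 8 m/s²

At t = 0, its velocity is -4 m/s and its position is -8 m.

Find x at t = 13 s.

-341.5 m

On each constant-a segment, Δv = aΔt and Δx = v₀Δt + ½aΔt²; chain segment to segment.
0–5 s: v starts -4 m/s; Δx = -4·5 + ½·-5·5² = -82.5 m; v ends -29 m/s.
5–10 s: v starts -29 m/s; Δx = -29·5 + ½·-2·5² = -170 m; v ends -39 m/s.
10–13 s: v starts -39 m/s; Δx = -39·3 + ½·8·3² = -81 m; v ends -15 m/s.
x(13) = -8 + Σ Δx = -341.5 m.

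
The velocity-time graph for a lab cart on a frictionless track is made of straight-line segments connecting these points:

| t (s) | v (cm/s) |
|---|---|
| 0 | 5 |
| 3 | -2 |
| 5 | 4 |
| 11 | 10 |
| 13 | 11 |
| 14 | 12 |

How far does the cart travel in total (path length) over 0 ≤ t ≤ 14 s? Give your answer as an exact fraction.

1765/21 cm

Distance (not displacement) is the total path length: add the absolute areas under v-t.
0–3 s: v = 0 at t = 15/7 s; triangle areas 75/14 + 6/7 = 87/14 cm
3–5 s: v = 0 at t = 11/3 s; triangle areas 2/3 + 8/3 = 10/3 cm
5–11 s: |½(4 + 10)(6)| = 42 cm
11–13 s: |½(10 + 11)(2)| = 21 cm
13–14 s: |½(11 + 12)(1)| = 11.5 cm
Total distance = 1765/21 cm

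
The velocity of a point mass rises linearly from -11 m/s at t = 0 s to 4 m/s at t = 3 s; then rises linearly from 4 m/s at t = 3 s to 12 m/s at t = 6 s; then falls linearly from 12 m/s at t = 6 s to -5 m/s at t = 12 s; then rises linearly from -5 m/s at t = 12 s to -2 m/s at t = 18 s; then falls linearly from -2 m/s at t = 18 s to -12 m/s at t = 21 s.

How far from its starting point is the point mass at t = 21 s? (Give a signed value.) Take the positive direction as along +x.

Net displacement equals the area under the velocity-time graph (areas below the axis count negative).
0–3 s: ½(-11 + 4)(3) = -10.5 m
3–6 s: ½(4 + 12)(3) = 24 m
6–12 s: ½(12 + -5)(6) = 21 m
12–18 s: ½(-5 + -2)(6) = -21 m
18–21 s: ½(-2 + -12)(3) = -21 m
Net displacement = -7.5 m

-7.5 m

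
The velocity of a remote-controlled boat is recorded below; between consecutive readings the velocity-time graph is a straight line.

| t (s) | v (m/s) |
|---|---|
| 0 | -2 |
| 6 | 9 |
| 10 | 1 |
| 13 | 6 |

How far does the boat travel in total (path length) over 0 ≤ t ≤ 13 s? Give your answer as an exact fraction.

Total distance travelled is ∫|v| dt — sum the magnitudes of each area piece.
0–6 s: v = 0 at t = 12/11 s; triangle areas 12/11 + 243/11 = 255/11 m
6–10 s: |½(9 + 1)(4)| = 20 m
10–13 s: |½(1 + 6)(3)| = 10.5 m
Total distance = 1181/22 m

1181/22 m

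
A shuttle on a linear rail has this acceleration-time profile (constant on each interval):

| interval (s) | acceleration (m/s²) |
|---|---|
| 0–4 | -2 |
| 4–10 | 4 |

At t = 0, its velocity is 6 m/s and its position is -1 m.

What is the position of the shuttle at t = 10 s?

On each constant-a segment, Δv = aΔt and Δx = v₀Δt + ½aΔt²; chain segment to segment.
0–4 s: v starts 6 m/s; Δx = 6·4 + ½·-2·4² = 8 m; v ends -2 m/s.
4–10 s: v starts -2 m/s; Δx = -2·6 + ½·4·6² = 60 m; v ends 22 m/s.
x(10) = -1 + Σ Δx = 67 m.

67 m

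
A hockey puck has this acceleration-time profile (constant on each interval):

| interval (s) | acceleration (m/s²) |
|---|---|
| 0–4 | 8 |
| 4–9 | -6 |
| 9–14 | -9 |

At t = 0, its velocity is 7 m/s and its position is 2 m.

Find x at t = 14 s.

146.5 m

On each constant-a segment, Δv = aΔt and Δx = v₀Δt + ½aΔt²; chain segment to segment.
0–4 s: v starts 7 m/s; Δx = 7·4 + ½·8·4² = 92 m; v ends 39 m/s.
4–9 s: v starts 39 m/s; Δx = 39·5 + ½·-6·5² = 120 m; v ends 9 m/s.
9–14 s: v starts 9 m/s; Δx = 9·5 + ½·-9·5² = -67.5 m; v ends -36 m/s.
x(14) = 2 + Σ Δx = 146.5 m.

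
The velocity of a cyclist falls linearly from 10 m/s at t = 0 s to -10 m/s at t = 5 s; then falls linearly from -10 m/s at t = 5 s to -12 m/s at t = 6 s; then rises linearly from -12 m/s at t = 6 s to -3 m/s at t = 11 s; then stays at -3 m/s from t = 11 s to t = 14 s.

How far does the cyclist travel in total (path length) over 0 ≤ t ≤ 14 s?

Total distance travelled is ∫|v| dt — sum the magnitudes of each area piece.
0–5 s: v = 0 at t = 2.5 s; triangle areas 12.5 + 12.5 = 25 m
5–6 s: |½(-10 + -12)(1)| = 11 m
6–11 s: |½(-12 + -3)(5)| = 37.5 m
11–14 s: |-3| × 3 = 9 m
Total distance = 82.5 m

82.5 m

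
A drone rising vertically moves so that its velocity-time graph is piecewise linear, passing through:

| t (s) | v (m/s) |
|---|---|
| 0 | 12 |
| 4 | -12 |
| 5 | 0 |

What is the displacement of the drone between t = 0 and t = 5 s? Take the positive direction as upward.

Displacement is the signed area under the v-t curve.
0–4 s: ½(12 + -12)(4) = 0 m
4–5 s: ½(-12 + 0)(1) = -6 m
Net displacement = -6 m

-6 m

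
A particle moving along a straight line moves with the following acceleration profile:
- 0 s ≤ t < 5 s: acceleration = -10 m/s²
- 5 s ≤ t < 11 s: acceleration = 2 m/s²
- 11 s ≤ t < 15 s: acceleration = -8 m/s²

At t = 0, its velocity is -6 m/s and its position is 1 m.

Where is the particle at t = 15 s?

-694 m

On each constant-a segment, Δv = aΔt and Δx = v₀Δt + ½aΔt²; chain segment to segment.
0–5 s: v starts -6 m/s; Δx = -6·5 + ½·-10·5² = -155 m; v ends -56 m/s.
5–11 s: v starts -56 m/s; Δx = -56·6 + ½·2·6² = -300 m; v ends -44 m/s.
11–15 s: v starts -44 m/s; Δx = -44·4 + ½·-8·4² = -240 m; v ends -76 m/s.
x(15) = 1 + Σ Δx = -694 m.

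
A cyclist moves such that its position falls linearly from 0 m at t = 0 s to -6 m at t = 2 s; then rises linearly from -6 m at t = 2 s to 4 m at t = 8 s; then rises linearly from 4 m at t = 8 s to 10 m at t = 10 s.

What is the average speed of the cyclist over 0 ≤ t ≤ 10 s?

Average speed = (total path length)/(elapsed time); on a piecewise-linear x-t graph the path length is Σ|Δx|.
0–2 s: |Δx| = |-6 − 0| = 6 m
2–8 s: |Δx| = |4 − -6| = 10 m
8–10 s: |Δx| = |10 − 4| = 6 m
Total path = 22 m; average speed = 22/10 = 2.2 m/s.

2.2 m/s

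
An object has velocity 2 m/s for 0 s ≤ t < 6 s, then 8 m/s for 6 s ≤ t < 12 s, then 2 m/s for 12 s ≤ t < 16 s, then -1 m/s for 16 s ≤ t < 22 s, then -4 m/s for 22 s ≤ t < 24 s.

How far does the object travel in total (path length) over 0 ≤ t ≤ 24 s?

Total distance travelled is ∫|v| dt — sum the magnitudes of each area piece.
0–6 s: |2| × 6 = 12 m
6–12 s: |8| × 6 = 48 m
12–16 s: |2| × 4 = 8 m
16–22 s: |-1| × 6 = 6 m
22–24 s: |-4| × 2 = 8 m
Total distance = 82 m

82 m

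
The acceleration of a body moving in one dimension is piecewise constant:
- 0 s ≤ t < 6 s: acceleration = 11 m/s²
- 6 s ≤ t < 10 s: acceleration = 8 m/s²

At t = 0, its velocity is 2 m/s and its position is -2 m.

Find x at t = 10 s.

On each constant-a segment, Δv = aΔt and Δx = v₀Δt + ½aΔt²; chain segment to segment.
0–6 s: v starts 2 m/s; Δx = 2·6 + ½·11·6² = 210 m; v ends 68 m/s.
6–10 s: v starts 68 m/s; Δx = 68·4 + ½·8·4² = 336 m; v ends 100 m/s.
x(10) = -2 + Σ Δx = 544 m.

544 m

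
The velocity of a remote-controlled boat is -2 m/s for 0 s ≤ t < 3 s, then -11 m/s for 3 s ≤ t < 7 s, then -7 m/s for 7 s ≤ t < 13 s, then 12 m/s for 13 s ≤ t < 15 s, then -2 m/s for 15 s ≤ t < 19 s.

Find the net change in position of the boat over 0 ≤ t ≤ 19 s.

-76 m

Net displacement equals the area under the velocity-time graph (areas below the axis count negative).
0–3 s: -2 × 3 = -6 m
3–7 s: -11 × 4 = -44 m
7–13 s: -7 × 6 = -42 m
13–15 s: 12 × 2 = 24 m
15–19 s: -2 × 4 = -8 m
Net displacement = -76 m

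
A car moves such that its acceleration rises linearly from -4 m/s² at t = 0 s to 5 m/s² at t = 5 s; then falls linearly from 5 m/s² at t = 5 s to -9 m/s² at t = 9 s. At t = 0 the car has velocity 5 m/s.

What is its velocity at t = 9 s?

Δv equals the area under the a-t graph; then v = v₀ + Δv.
0–5 s: ½(-4 + 5)(5) = 2.5 m/s
5–9 s: ½(5 + -9)(4) = -8 m/s
Δv = -5.5 m/s, so v(9) = 5 + (-5.5) = -0.5 m/s.

-0.5 m/s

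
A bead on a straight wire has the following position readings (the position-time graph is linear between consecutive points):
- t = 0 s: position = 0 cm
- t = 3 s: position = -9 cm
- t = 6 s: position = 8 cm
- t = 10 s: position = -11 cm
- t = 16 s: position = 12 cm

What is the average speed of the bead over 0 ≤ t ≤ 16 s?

4.25 cm/s

Average speed = (total path length)/(elapsed time); on a piecewise-linear x-t graph the path length is Σ|Δx|.
0–3 s: |Δx| = |-9 − 0| = 9 cm
3–6 s: |Δx| = |8 − -9| = 17 cm
6–10 s: |Δx| = |-11 − 8| = 19 cm
10–16 s: |Δx| = |12 − -11| = 23 cm
Total path = 68 cm; average speed = 68/16 = 4.25 cm/s.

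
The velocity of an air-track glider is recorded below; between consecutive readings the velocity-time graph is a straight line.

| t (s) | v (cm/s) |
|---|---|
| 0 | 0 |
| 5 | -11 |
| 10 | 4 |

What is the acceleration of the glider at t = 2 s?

-2.2 cm/s²

Acceleration is the slope of the v-t graph on 0–5 s: (-11 − 0)/(5 − 0) = -2.2 cm/s².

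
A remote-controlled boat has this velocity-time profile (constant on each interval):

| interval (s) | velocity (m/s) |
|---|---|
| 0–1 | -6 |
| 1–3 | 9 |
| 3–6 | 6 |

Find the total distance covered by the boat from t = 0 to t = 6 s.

42 m

Total distance travelled is ∫|v| dt — sum the magnitudes of each area piece.
0–1 s: |-6| × 1 = 6 m
1–3 s: |9| × 2 = 18 m
3–6 s: |6| × 3 = 18 m
Total distance = 42 m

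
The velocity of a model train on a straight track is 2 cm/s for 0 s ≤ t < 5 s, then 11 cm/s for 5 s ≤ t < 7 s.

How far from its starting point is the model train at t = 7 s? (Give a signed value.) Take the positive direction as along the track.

Displacement is the signed area under the v-t curve.
0–5 s: 2 × 5 = 10 cm
5–7 s: 11 × 2 = 22 cm
Net displacement = 32 cm

32 cm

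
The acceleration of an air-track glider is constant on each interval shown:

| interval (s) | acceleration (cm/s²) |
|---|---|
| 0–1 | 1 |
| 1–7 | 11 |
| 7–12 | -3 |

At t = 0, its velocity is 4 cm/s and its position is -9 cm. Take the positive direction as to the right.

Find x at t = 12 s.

On each constant-a segment, Δv = aΔt and Δx = v₀Δt + ½aΔt²; chain segment to segment.
0–1 s: v starts 4 cm/s; Δx = 4·1 + ½·1·1² = 4.5 cm; v ends 5 cm/s.
1–7 s: v starts 5 cm/s; Δx = 5·6 + ½·11·6² = 228 cm; v ends 71 cm/s.
7–12 s: v starts 71 cm/s; Δx = 71·5 + ½·-3·5² = 317.5 cm; v ends 56 cm/s.
x(12) = -9 + Σ Δx = 541 cm.

541 cm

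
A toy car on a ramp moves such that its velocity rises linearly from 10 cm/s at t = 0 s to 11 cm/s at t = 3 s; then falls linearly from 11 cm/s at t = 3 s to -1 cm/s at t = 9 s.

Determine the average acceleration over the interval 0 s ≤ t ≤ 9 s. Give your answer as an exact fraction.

Average acceleration = Δv/Δt = (-1 − 10)/(9 − 0) = -11/9 cm/s².

-11/9 cm/s²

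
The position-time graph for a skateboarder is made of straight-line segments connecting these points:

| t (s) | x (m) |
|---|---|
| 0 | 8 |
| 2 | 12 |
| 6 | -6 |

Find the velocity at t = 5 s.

Velocity is the slope of the x-t graph on 2–6 s: (-6 − 12)/(6 − 2) = -4.5 m/s.

-4.5 m/s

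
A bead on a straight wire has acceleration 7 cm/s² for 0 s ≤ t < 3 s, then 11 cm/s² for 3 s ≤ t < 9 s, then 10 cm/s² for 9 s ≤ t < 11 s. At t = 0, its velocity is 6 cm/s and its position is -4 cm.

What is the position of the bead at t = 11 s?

On each constant-a segment, Δv = aΔt and Δx = v₀Δt + ½aΔt²; chain segment to segment.
0–3 s: v starts 6 cm/s; Δx = 6·3 + ½·7·3² = 49.5 cm; v ends 27 cm/s.
3–9 s: v starts 27 cm/s; Δx = 27·6 + ½·11·6² = 360 cm; v ends 93 cm/s.
9–11 s: v starts 93 cm/s; Δx = 93·2 + ½·10·2² = 206 cm; v ends 113 cm/s.
x(11) = -4 + Σ Δx = 611.5 cm.

611.5 cm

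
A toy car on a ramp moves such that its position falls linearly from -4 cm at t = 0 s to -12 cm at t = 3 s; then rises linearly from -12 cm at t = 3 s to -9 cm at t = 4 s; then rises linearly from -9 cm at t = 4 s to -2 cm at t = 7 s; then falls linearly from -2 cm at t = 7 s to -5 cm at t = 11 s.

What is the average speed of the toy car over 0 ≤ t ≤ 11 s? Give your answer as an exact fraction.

Average speed = (total path length)/(elapsed time); on a piecewise-linear x-t graph the path length is Σ|Δx|.
0–3 s: |Δx| = |-12 − -4| = 8 cm
3–4 s: |Δx| = |-9 − -12| = 3 cm
4–7 s: |Δx| = |-2 − -9| = 7 cm
7–11 s: |Δx| = |-5 − -2| = 3 cm
Total path = 21 cm; average speed = 21/11 = 21/11 cm/s.

21/11 cm/s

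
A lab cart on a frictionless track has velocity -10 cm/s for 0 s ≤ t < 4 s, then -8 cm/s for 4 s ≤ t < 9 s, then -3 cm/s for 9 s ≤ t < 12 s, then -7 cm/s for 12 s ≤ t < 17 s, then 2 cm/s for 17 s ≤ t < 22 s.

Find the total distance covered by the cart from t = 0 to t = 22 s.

Total distance travelled is ∫|v| dt — sum the magnitudes of each area piece.
0–4 s: |-10| × 4 = 40 cm
4–9 s: |-8| × 5 = 40 cm
9–12 s: |-3| × 3 = 9 cm
12–17 s: |-7| × 5 = 35 cm
17–22 s: |2| × 5 = 10 cm
Total distance = 134 cm

134 cm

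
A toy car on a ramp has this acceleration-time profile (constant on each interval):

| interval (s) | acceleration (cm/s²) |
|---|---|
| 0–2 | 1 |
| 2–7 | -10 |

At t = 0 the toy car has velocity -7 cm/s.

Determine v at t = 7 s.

Δv equals the area under the a-t graph; then v = v₀ + Δv.
0–2 s: 1 × 2 = 2 cm/s
2–7 s: -10 × 5 = -50 cm/s
Δv = -48 cm/s, so v(7) = -7 + (-48) = -55 cm/s.

-55 cm/s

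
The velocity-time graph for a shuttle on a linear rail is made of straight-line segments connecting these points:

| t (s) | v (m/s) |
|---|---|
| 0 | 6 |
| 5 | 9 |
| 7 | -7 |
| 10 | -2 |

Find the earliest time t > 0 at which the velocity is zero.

v changes sign on 5–7 s (from 9 to -7); the graph is linear there, so v = 0 at t = 5 + (-9)·(7 − 5)/(-7 − 9) = 6.125 s.

t = 6.125 s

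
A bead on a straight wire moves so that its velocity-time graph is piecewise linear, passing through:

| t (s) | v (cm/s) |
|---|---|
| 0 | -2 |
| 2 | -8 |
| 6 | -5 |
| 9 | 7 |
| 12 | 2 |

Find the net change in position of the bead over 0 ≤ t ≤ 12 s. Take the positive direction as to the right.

-19.5 cm

Net displacement equals the area under the velocity-time graph (areas below the axis count negative).
0–2 s: ½(-2 + -8)(2) = -10 cm
2–6 s: ½(-8 + -5)(4) = -26 cm
6–9 s: ½(-5 + 7)(3) = 3 cm
9–12 s: ½(7 + 2)(3) = 13.5 cm
Net displacement = -19.5 cm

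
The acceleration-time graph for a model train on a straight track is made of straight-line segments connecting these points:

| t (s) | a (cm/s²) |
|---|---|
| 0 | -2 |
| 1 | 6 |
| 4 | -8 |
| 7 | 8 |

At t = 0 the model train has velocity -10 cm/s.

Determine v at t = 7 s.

-11 cm/s

Δv equals the area under the a-t graph; then v = v₀ + Δv.
0–1 s: ½(-2 + 6)(1) = 2 cm/s
1–4 s: ½(6 + -8)(3) = -3 cm/s
4–7 s: ½(-8 + 8)(3) = 0 cm/s
Δv = -1 cm/s, so v(7) = -10 + (-1) = -11 cm/s.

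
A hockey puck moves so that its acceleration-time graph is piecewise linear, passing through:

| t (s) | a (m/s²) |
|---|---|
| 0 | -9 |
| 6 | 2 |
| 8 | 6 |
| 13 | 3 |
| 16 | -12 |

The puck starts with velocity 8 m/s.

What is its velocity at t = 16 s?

4 m/s

Δv equals the area under the a-t graph; then v = v₀ + Δv.
0–6 s: ½(-9 + 2)(6) = -21 m/s
6–8 s: ½(2 + 6)(2) = 8 m/s
8–13 s: ½(6 + 3)(5) = 22.5 m/s
13–16 s: ½(3 + -12)(3) = -13.5 m/s
Δv = -4 m/s, so v(16) = 8 + (-4) = 4 m/s.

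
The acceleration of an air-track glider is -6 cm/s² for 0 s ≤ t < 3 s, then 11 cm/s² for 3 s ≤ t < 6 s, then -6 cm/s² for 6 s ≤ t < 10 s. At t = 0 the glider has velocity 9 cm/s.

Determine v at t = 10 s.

Δv equals the area under the a-t graph; then v = v₀ + Δv.
0–3 s: -6 × 3 = -18 cm/s
3–6 s: 11 × 3 = 33 cm/s
6–10 s: -6 × 4 = -24 cm/s
Δv = -9 cm/s, so v(10) = 9 + (-9) = 0 cm/s.

0 cm/s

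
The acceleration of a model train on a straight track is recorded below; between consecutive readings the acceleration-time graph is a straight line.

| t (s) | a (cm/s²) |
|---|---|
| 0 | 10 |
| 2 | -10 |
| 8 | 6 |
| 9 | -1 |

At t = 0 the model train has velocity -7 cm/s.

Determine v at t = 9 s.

-16.5 cm/s

Δv equals the area under the a-t graph; then v = v₀ + Δv.
0–2 s: ½(10 + -10)(2) = 0 cm/s
2–8 s: ½(-10 + 6)(6) = -12 cm/s
8–9 s: ½(6 + -1)(1) = 2.5 cm/s
Δv = -9.5 cm/s, so v(9) = -7 + (-9.5) = -16.5 cm/s.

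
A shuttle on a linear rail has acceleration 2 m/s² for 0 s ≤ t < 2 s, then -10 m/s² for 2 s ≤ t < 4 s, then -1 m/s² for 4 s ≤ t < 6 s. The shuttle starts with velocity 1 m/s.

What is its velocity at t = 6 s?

Δv equals the area under the a-t graph; then v = v₀ + Δv.
0–2 s: 2 × 2 = 4 m/s
2–4 s: -10 × 2 = -20 m/s
4–6 s: -1 × 2 = -2 m/s
Δv = -18 m/s, so v(6) = 1 + (-18) = -17 m/s.

-17 m/s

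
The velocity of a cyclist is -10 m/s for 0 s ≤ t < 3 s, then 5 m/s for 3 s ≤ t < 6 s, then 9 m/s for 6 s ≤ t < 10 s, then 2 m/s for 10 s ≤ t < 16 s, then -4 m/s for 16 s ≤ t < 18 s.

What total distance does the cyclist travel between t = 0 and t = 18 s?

101 m

Distance (not displacement) is the total path length: add the absolute areas under v-t.
0–3 s: |-10| × 3 = 30 m
3–6 s: |5| × 3 = 15 m
6–10 s: |9| × 4 = 36 m
10–16 s: |2| × 6 = 12 m
16–18 s: |-4| × 2 = 8 m
Total distance = 101 m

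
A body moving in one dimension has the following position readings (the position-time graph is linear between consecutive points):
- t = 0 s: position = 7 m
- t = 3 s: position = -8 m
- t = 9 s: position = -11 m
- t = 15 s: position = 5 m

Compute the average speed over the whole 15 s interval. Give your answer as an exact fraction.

Average speed = (total path length)/(elapsed time); on a piecewise-linear x-t graph the path length is Σ|Δx|.
0–3 s: |Δx| = |-8 − 7| = 15 m
3–9 s: |Δx| = |-11 − -8| = 3 m
9–15 s: |Δx| = |5 − -11| = 16 m
Total path = 34 m; average speed = 34/15 = 34/15 m/s.

34/15 m/s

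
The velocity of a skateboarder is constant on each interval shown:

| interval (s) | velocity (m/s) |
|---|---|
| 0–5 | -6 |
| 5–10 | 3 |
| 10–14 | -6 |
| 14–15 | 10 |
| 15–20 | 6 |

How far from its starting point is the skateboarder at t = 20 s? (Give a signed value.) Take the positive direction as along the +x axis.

Net displacement equals the area under the velocity-time graph (areas below the axis count negative).
0–5 s: -6 × 5 = -30 m
5–10 s: 3 × 5 = 15 m
10–14 s: -6 × 4 = -24 m
14–15 s: 10 × 1 = 10 m
15–20 s: 6 × 5 = 30 m
Net displacement = 1 m

1 m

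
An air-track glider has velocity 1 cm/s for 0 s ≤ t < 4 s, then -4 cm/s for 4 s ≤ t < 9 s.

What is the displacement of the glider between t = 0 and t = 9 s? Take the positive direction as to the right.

Displacement is the signed area under the v-t curve.
0–4 s: 1 × 4 = 4 cm
4–9 s: -4 × 5 = -20 cm
Net displacement = -16 cm

-16 cm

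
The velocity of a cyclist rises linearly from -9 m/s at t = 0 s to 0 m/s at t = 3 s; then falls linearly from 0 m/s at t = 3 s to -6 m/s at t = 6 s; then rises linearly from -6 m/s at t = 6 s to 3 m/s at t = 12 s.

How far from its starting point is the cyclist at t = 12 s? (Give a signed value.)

-31.5 m

Net displacement equals the area under the velocity-time graph (areas below the axis count negative).
0–3 s: ½(-9 + 0)(3) = -13.5 m
3–6 s: ½(0 + -6)(3) = -9 m
6–12 s: ½(-6 + 3)(6) = -9 m
Net displacement = -31.5 m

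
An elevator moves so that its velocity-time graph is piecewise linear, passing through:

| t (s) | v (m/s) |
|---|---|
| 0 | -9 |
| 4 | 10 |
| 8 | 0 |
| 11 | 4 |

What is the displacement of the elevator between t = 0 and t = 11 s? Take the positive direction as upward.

28 m

Displacement is the signed area under the v-t curve.
0–4 s: ½(-9 + 10)(4) = 2 m
4–8 s: ½(10 + 0)(4) = 20 m
8–11 s: ½(0 + 4)(3) = 6 m
Net displacement = 28 m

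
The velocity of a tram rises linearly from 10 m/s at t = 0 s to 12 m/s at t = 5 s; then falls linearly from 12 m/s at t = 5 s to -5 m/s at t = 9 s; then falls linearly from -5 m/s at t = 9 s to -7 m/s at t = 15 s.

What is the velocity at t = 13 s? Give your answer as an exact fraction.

-19/3 m/s

On 9–15 s the graph is linear from -5 to -7 m/s: v(13) = -5 + (-7 − -5)·(13 − 9)/(15 − 9) = -19/3 m/s.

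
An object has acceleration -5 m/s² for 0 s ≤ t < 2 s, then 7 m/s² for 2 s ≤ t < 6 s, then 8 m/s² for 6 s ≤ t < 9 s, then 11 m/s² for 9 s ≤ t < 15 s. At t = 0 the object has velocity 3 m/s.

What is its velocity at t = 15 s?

111 m/s

Δv equals the area under the a-t graph; then v = v₀ + Δv.
0–2 s: -5 × 2 = -10 m/s
2–6 s: 7 × 4 = 28 m/s
6–9 s: 8 × 3 = 24 m/s
9–15 s: 11 × 6 = 66 m/s
Δv = 108 m/s, so v(15) = 3 + (108) = 111 m/s.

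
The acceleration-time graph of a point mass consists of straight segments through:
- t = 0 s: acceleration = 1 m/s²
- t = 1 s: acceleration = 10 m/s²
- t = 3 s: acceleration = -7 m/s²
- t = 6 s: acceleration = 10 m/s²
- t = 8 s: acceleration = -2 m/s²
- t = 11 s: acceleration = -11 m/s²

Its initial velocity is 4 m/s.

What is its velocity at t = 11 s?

Δv equals the area under the a-t graph; then v = v₀ + Δv.
0–1 s: ½(1 + 10)(1) = 5.5 m/s
1–3 s: ½(10 + -7)(2) = 3 m/s
3–6 s: ½(-7 + 10)(3) = 4.5 m/s
6–8 s: ½(10 + -2)(2) = 8 m/s
8–11 s: ½(-2 + -11)(3) = -19.5 m/s
Δv = 1.5 m/s, so v(11) = 4 + (1.5) = 5.5 m/s.

5.5 m/s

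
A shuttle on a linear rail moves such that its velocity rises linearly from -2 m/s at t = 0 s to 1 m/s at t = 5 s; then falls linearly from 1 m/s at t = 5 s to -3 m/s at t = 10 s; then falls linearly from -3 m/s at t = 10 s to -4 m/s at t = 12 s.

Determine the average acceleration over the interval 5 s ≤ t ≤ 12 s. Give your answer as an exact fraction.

Average acceleration = Δv/Δt = (-4 − 1)/(12 − 5) = -5/7 m/s².

-5/7 m/s²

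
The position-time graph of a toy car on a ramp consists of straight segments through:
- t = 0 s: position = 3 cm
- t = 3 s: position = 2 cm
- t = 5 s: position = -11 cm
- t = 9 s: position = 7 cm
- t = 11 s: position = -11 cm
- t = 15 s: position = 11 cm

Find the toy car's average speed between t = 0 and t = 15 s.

4.8 cm/s

Average speed = (total path length)/(elapsed time); on a piecewise-linear x-t graph the path length is Σ|Δx|.
0–3 s: |Δx| = |2 − 3| = 1 cm
3–5 s: |Δx| = |-11 − 2| = 13 cm
5–9 s: |Δx| = |7 − -11| = 18 cm
9–11 s: |Δx| = |-11 − 7| = 18 cm
11–15 s: |Δx| = |11 − -11| = 22 cm
Total path = 72 cm; average speed = 72/15 = 4.8 cm/s.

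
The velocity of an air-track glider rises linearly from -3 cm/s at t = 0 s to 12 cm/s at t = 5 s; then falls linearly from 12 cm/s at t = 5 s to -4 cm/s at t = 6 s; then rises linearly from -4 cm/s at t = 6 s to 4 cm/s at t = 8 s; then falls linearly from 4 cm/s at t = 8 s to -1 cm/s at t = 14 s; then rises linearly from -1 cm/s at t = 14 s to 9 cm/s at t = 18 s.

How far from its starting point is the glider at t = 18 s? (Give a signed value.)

51.5 cm

Displacement is the signed area under the v-t curve.
0–5 s: ½(-3 + 12)(5) = 22.5 cm
5–6 s: ½(12 + -4)(1) = 4 cm
6–8 s: ½(-4 + 4)(2) = 0 cm
8–14 s: ½(4 + -1)(6) = 9 cm
14–18 s: ½(-1 + 9)(4) = 16 cm
Net displacement = 51.5 cm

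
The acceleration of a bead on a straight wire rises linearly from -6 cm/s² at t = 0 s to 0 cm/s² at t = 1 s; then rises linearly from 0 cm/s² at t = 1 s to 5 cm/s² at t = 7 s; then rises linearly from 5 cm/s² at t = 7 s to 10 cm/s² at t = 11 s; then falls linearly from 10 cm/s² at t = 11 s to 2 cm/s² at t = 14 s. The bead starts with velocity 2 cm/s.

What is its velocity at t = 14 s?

62 cm/s

Δv equals the area under the a-t graph; then v = v₀ + Δv.
0–1 s: ½(-6 + 0)(1) = -3 cm/s
1–7 s: ½(0 + 5)(6) = 15 cm/s
7–11 s: ½(5 + 10)(4) = 30 cm/s
11–14 s: ½(10 + 2)(3) = 18 cm/s
Δv = 60 cm/s, so v(14) = 2 + (60) = 62 cm/s.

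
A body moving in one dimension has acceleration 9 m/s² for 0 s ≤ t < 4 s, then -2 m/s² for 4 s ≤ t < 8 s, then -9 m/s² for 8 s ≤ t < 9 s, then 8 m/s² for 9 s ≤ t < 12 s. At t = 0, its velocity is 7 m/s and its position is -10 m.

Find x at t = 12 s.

On each constant-a segment, Δv = aΔt and Δx = v₀Δt + ½aΔt²; chain segment to segment.
0–4 s: v starts 7 m/s; Δx = 7·4 + ½·9·4² = 100 m; v ends 43 m/s.
4–8 s: v starts 43 m/s; Δx = 43·4 + ½·-2·4² = 156 m; v ends 35 m/s.
8–9 s: v starts 35 m/s; Δx = 35·1 + ½·-9·1² = 30.5 m; v ends 26 m/s.
9–12 s: v starts 26 m/s; Δx = 26·3 + ½·8·3² = 114 m; v ends 50 m/s.
x(12) = -10 + Σ Δx = 390.5 m.

390.5 m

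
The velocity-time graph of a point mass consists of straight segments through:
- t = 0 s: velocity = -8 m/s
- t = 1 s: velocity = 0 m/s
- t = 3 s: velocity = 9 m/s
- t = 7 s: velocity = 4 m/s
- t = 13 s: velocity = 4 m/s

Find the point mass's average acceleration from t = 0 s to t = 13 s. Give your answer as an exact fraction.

12/13 m/s²

Average acceleration = Δv/Δt = (4 − -8)/(13 − 0) = 12/13 m/s².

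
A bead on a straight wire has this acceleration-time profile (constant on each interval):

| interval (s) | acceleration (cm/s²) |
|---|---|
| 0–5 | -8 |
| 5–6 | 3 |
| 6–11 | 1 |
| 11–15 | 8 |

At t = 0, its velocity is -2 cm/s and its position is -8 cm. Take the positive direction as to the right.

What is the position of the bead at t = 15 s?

-413 cm

On each constant-a segment, Δv = aΔt and Δx = v₀Δt + ½aΔt²; chain segment to segment.
0–5 s: v starts -2 cm/s; Δx = -2·5 + ½·-8·5² = -110 cm; v ends -42 cm/s.
5–6 s: v starts -42 cm/s; Δx = -42·1 + ½·3·1² = -40.5 cm; v ends -39 cm/s.
6–11 s: v starts -39 cm/s; Δx = -39·5 + ½·1·5² = -182.5 cm; v ends -34 cm/s.
11–15 s: v starts -34 cm/s; Δx = -34·4 + ½·8·4² = -72 cm; v ends -2 cm/s.
x(15) = -8 + Σ Δx = -413 cm.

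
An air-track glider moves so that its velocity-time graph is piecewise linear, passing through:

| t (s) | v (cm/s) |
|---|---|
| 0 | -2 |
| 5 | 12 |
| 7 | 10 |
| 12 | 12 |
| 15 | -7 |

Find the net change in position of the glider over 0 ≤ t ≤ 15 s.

109.5 cm

Displacement is the signed area under the v-t curve.
0–5 s: ½(-2 + 12)(5) = 25 cm
5–7 s: ½(12 + 10)(2) = 22 cm
7–12 s: ½(10 + 12)(5) = 55 cm
12–15 s: ½(12 + -7)(3) = 7.5 cm
Net displacement = 109.5 cm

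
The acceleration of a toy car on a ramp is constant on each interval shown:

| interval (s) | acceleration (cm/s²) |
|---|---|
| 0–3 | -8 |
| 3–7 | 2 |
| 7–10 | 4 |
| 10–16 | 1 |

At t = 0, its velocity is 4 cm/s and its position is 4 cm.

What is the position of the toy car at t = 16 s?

-84 cm

On each constant-a segment, Δv = aΔt and Δx = v₀Δt + ½aΔt²; chain segment to segment.
0–3 s: v starts 4 cm/s; Δx = 4·3 + ½·-8·3² = -24 cm; v ends -20 cm/s.
3–7 s: v starts -20 cm/s; Δx = -20·4 + ½·2·4² = -64 cm; v ends -12 cm/s.
7–10 s: v starts -12 cm/s; Δx = -12·3 + ½·4·3² = -18 cm; v ends 0 cm/s.
10–16 s: v starts 0 cm/s; Δx = 0·6 + ½·1·6² = 18 cm; v ends 6 cm/s.
x(16) = 4 + Σ Δx = -84 cm.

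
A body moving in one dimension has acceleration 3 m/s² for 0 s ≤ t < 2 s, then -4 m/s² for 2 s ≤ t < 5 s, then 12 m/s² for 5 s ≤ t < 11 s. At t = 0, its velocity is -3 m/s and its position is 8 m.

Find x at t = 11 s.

On each constant-a segment, Δv = aΔt and Δx = v₀Δt + ½aΔt²; chain segment to segment.
0–2 s: v starts -3 m/s; Δx = -3·2 + ½·3·2² = 0 m; v ends 3 m/s.
2–5 s: v starts 3 m/s; Δx = 3·3 + ½·-4·3² = -9 m; v ends -9 m/s.
5–11 s: v starts -9 m/s; Δx = -9·6 + ½·12·6² = 162 m; v ends 63 m/s.
x(11) = 8 + Σ Δx = 161 m.

161 m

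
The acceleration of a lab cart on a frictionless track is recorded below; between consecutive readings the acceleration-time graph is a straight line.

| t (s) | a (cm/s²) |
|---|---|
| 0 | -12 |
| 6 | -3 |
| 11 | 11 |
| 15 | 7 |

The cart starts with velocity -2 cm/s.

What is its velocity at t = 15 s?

Δv equals the area under the a-t graph; then v = v₀ + Δv.
0–6 s: ½(-12 + -3)(6) = -45 cm/s
6–11 s: ½(-3 + 11)(5) = 20 cm/s
11–15 s: ½(11 + 7)(4) = 36 cm/s
Δv = 11 cm/s, so v(15) = -2 + (11) = 9 cm/s.

9 cm/s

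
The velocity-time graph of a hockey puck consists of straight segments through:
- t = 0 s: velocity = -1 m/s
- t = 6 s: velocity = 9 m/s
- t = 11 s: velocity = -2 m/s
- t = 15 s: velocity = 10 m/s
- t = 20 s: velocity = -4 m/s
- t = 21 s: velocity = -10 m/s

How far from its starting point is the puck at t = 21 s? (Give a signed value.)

Displacement is the signed area under the v-t curve.
0–6 s: ½(-1 + 9)(6) = 24 m
6–11 s: ½(9 + -2)(5) = 17.5 m
11–15 s: ½(-2 + 10)(4) = 16 m
15–20 s: ½(10 + -4)(5) = 15 m
20–21 s: ½(-4 + -10)(1) = -7 m
Net displacement = 65.5 m

65.5 m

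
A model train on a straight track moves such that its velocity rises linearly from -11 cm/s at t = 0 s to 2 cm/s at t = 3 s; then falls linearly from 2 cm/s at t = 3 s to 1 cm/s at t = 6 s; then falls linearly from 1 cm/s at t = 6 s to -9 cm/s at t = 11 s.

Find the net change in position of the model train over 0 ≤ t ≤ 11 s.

-29 cm

Displacement is the signed area under the v-t curve.
0–3 s: ½(-11 + 2)(3) = -13.5 cm
3–6 s: ½(2 + 1)(3) = 4.5 cm
6–11 s: ½(1 + -9)(5) = -20 cm
Net displacement = -29 cm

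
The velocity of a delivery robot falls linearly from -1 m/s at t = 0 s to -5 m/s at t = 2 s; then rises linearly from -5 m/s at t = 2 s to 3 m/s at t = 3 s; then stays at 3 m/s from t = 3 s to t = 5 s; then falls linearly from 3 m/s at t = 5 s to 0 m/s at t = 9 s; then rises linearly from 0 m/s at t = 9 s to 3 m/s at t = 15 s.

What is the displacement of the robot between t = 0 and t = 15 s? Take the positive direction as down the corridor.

14 m

Displacement is the signed area under the v-t curve.
0–2 s: ½(-1 + -5)(2) = -6 m
2–3 s: ½(-5 + 3)(1) = -1 m
3–5 s: 3 × 2 = 6 m
5–9 s: ½(3 + 0)(4) = 6 m
9–15 s: ½(0 + 3)(6) = 9 m
Net displacement = 14 m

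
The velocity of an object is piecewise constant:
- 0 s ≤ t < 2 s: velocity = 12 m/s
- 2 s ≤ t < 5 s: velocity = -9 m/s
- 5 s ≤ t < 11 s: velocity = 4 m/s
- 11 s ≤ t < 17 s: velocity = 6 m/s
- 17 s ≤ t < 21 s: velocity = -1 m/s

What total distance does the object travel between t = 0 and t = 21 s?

115 m

Distance (not displacement) is the total path length: add the absolute areas under v-t.
0–2 s: |12| × 2 = 24 m
2–5 s: |-9| × 3 = 27 m
5–11 s: |4| × 6 = 24 m
11–17 s: |6| × 6 = 36 m
17–21 s: |-1| × 4 = 4 m
Total distance = 115 m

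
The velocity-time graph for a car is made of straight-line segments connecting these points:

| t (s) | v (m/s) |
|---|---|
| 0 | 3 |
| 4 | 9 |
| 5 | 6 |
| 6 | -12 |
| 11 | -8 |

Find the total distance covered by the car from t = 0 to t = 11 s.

86.5 m

Distance (not displacement) is the total path length: add the absolute areas under v-t.
0–4 s: |½(3 + 9)(4)| = 24 m
4–5 s: |½(9 + 6)(1)| = 7.5 m
5–6 s: v = 0 at t = 16/3 s; triangle areas 1 + 4 = 5 m
6–11 s: |½(-12 + -8)(5)| = 50 m
Total distance = 86.5 m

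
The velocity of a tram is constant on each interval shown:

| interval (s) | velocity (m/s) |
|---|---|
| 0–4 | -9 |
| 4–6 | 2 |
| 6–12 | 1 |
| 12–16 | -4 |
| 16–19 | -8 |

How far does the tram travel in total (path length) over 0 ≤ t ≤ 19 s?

86 m

Total distance travelled is ∫|v| dt — sum the magnitudes of each area piece.
0–4 s: |-9| × 4 = 36 m
4–6 s: |2| × 2 = 4 m
6–12 s: |1| × 6 = 6 m
12–16 s: |-4| × 4 = 16 m
16–19 s: |-8| × 3 = 24 m
Total distance = 86 m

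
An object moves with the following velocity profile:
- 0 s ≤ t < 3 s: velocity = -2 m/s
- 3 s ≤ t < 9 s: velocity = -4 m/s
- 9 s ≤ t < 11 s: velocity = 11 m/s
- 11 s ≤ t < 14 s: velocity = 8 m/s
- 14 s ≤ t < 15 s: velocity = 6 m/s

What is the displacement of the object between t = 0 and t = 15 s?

22 m

Displacement is the signed area under the v-t curve.
0–3 s: -2 × 3 = -6 m
3–9 s: -4 × 6 = -24 m
9–11 s: 11 × 2 = 22 m
11–14 s: 8 × 3 = 24 m
14–15 s: 6 × 1 = 6 m
Net displacement = 22 m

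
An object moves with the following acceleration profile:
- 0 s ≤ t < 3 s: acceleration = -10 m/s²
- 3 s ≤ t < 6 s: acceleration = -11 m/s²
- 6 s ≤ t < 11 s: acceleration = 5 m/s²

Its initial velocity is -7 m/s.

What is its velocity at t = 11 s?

Δv equals the area under the a-t graph; then v = v₀ + Δv.
0–3 s: -10 × 3 = -30 m/s
3–6 s: -11 × 3 = -33 m/s
6–11 s: 5 × 5 = 25 m/s
Δv = -38 m/s, so v(11) = -7 + (-38) = -45 m/s.

-45 m/s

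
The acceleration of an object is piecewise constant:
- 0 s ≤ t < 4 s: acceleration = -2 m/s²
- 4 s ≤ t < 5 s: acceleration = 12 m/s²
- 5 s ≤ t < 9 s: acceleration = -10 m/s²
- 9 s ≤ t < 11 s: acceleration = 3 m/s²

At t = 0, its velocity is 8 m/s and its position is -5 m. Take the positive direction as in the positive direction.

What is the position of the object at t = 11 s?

On each constant-a segment, Δv = aΔt and Δx = v₀Δt + ½aΔt²; chain segment to segment.
0–4 s: v starts 8 m/s; Δx = 8·4 + ½·-2·4² = 16 m; v ends 0 m/s.
4–5 s: v starts 0 m/s; Δx = 0·1 + ½·12·1² = 6 m; v ends 12 m/s.
5–9 s: v starts 12 m/s; Δx = 12·4 + ½·-10·4² = -32 m; v ends -28 m/s.
9–11 s: v starts -28 m/s; Δx = -28·2 + ½·3·2² = -50 m; v ends -22 m/s.
x(11) = -5 + Σ Δx = -65 m.

-65 m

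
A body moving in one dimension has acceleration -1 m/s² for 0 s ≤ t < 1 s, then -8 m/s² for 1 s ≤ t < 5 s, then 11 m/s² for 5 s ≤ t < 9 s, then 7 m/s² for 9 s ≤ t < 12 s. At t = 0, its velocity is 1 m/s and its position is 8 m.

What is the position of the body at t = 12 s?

-28 m

On each constant-a segment, Δv = aΔt and Δx = v₀Δt + ½aΔt²; chain segment to segment.
0–1 s: v starts 1 m/s; Δx = 1·1 + ½·-1·1² = 0.5 m; v ends 0 m/s.
1–5 s: v starts 0 m/s; Δx = 0·4 + ½·-8·4² = -64 m; v ends -32 m/s.
5–9 s: v starts -32 m/s; Δx = -32·4 + ½·11·4² = -40 m; v ends 12 m/s.
9–12 s: v starts 12 m/s; Δx = 12·3 + ½·7·3² = 67.5 m; v ends 33 m/s.
x(12) = 8 + Σ Δx = -28 m.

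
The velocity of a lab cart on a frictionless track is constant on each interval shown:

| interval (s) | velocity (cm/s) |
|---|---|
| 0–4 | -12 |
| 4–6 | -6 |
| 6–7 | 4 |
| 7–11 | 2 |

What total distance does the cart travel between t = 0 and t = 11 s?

72 cm

Total distance travelled is ∫|v| dt — sum the magnitudes of each area piece.
0–4 s: |-12| × 4 = 48 cm
4–6 s: |-6| × 2 = 12 cm
6–7 s: |4| × 1 = 4 cm
7–11 s: |2| × 4 = 8 cm
Total distance = 72 cm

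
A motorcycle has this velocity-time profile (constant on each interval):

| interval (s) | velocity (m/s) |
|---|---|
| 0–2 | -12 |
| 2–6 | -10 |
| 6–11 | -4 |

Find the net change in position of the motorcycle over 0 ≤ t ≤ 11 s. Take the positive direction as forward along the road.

-84 m

Displacement is the signed area under the v-t curve.
0–2 s: -12 × 2 = -24 m
2–6 s: -10 × 4 = -40 m
6–11 s: -4 × 5 = -20 m
Net displacement = -84 m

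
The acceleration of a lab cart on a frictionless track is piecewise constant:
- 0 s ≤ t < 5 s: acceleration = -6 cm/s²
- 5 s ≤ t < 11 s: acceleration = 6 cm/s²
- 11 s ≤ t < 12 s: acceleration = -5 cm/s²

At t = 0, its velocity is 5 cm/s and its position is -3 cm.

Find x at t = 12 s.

-86.5 cm

On each constant-a segment, Δv = aΔt and Δx = v₀Δt + ½aΔt²; chain segment to segment.
0–5 s: v starts 5 cm/s; Δx = 5·5 + ½·-6·5² = -50 cm; v ends -25 cm/s.
5–11 s: v starts -25 cm/s; Δx = -25·6 + ½·6·6² = -42 cm; v ends 11 cm/s.
11–12 s: v starts 11 cm/s; Δx = 11·1 + ½·-5·1² = 8.5 cm; v ends 6 cm/s.
x(12) = -3 + Σ Δx = -86.5 cm.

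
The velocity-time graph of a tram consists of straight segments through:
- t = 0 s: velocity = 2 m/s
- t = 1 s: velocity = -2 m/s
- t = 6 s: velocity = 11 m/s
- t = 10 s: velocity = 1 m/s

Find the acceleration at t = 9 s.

Acceleration is the slope of the v-t graph on 6–10 s: (1 − 11)/(10 − 6) = -2.5 m/s².

-2.5 m/s²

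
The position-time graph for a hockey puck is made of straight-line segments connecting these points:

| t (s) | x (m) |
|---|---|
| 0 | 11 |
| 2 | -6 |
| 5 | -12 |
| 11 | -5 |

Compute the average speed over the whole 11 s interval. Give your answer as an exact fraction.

Average speed = (total path length)/(elapsed time); on a piecewise-linear x-t graph the path length is Σ|Δx|.
0–2 s: |Δx| = |-6 − 11| = 17 m
2–5 s: |Δx| = |-12 − -6| = 6 m
5–11 s: |Δx| = |-5 − -12| = 7 m
Total path = 30 m; average speed = 30/11 = 30/11 m/s.

30/11 m/s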